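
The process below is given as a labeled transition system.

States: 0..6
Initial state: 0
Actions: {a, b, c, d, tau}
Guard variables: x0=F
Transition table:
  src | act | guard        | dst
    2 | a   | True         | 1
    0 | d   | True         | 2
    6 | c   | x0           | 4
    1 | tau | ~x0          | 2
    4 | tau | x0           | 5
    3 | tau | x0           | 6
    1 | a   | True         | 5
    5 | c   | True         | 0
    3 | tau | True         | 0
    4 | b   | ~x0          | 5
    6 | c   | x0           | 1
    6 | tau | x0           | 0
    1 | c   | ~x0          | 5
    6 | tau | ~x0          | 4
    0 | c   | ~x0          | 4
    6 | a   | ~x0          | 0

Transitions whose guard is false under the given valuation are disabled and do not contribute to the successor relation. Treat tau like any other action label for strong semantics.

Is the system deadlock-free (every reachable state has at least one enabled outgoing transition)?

Answer: DEADLOCK-FREE

Trace:
Reach set: {0,1,2,4,5}
  0: c→4  d→2  [2 out]
  1: a→5  c→5  tau→2  [3 out]
  2: a→1  [1 out]
  4: b→5  [1 out]
  5: c→0  [1 out]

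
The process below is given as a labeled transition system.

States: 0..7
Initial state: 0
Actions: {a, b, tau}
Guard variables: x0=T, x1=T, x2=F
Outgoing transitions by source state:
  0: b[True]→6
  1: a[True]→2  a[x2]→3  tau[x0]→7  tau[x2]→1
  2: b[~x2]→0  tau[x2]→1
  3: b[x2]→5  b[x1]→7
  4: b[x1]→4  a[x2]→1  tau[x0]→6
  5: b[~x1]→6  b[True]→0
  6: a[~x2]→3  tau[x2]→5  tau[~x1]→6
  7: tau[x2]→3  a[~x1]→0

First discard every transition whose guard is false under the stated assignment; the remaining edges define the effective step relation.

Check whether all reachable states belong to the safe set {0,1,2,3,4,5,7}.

Inv-set: {0,1,2,3,4,5,7}
Reach set: {0,3,6,7}
  0: safe
  3: safe
  6: ✗ unsafe
  7: safe
reach 6 via b — violates

Answer: INVARIANT VIOLATED at state 6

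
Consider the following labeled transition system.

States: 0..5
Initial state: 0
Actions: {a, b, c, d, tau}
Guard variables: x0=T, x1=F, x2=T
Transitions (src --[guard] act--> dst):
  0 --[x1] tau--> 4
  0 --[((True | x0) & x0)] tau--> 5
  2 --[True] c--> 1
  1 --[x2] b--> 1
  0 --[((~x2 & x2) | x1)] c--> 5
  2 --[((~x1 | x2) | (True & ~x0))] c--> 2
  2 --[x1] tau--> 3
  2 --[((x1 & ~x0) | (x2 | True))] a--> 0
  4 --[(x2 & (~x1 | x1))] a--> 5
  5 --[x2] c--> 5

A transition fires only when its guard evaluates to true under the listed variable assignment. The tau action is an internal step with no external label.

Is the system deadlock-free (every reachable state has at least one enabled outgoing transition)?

Reachable = {0,5}
  0: tau→5  [deg 1]
  5: c→5  [deg 1]

Answer: DEADLOCK-FREE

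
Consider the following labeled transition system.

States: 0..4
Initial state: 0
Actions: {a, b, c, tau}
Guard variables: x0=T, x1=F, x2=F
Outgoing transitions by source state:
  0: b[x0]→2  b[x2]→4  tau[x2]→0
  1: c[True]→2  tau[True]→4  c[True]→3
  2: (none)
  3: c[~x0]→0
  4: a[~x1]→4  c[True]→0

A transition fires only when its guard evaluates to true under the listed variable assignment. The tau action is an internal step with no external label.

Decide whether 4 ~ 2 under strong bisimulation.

Answer: NOT BISIMILAR

Trace:
Refine partition for ~:
  P[0] = {{0,1,2,3,4}}
  P[1] = {{0},{1},{2,3},{4}}
Fixed point at round 2; 4 class(es).
class of 4: {4}; class of 2: {2,3}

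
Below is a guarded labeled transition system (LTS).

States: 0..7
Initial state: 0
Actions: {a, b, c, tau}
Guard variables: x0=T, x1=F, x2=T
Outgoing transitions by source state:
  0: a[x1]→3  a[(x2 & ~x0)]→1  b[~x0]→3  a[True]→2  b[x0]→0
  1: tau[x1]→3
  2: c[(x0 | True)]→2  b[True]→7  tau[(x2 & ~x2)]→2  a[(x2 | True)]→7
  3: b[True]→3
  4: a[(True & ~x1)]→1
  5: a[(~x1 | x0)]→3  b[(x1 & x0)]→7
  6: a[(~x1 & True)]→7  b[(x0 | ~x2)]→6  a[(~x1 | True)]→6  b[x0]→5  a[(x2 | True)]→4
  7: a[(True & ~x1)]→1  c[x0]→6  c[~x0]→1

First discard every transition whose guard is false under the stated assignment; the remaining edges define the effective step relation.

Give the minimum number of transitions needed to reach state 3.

Layered search for 3:
  Layer 0: {0}
  Layer 1: {2}
  Layer 2: {7}
  Layer 3: {1,6}
  Layer 4: {4,5}
  Layer 5: {3}
3 enters at depth 5; path a·a·c·b·a

Answer: 5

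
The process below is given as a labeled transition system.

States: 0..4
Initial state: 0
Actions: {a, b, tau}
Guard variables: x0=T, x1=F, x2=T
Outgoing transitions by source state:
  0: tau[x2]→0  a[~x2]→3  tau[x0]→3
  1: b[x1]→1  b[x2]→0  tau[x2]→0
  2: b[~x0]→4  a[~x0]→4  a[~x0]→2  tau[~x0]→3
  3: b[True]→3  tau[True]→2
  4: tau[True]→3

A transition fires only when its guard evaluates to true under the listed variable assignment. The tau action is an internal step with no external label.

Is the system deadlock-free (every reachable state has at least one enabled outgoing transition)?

R = {0,2,3}
  0: tau→0  tau→3  [2 out]
  2: ∅  [STUCK]
  3: b→3  tau→2  [2 out]
witness 2: tau·tau

Answer: DEADLOCK at state 2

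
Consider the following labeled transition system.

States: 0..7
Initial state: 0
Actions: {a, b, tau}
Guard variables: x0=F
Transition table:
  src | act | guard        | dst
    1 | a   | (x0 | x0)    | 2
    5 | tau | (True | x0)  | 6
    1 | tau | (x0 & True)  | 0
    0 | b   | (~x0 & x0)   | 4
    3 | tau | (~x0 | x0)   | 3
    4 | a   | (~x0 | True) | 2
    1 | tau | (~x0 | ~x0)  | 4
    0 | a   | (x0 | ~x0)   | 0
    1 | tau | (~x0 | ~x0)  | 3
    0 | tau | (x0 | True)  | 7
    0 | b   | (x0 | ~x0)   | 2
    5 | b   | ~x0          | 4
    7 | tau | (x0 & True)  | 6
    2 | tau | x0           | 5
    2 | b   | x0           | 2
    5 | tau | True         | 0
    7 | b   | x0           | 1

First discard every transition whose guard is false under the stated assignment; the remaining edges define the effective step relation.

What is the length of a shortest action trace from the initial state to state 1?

Breadth-first toward 1:
  L0 = {0}
  L1 = {2,7}
1 never appears.

Answer: UNREACHABLE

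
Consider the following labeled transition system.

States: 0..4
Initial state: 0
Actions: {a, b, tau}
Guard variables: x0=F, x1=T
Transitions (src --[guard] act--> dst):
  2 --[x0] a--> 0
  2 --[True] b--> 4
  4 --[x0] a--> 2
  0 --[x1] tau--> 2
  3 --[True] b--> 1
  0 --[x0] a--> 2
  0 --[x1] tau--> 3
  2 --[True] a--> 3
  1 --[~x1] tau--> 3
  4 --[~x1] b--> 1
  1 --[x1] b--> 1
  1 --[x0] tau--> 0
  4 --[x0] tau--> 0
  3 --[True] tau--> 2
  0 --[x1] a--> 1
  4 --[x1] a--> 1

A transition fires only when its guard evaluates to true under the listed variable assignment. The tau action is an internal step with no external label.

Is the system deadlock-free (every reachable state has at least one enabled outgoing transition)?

Answer: DEADLOCK-FREE

Trace:
Reach set: {0,1,2,3,4}
  0: a→1  tau→2  tau→3  [3 exit(s)]
  1: b→1  [1 exit(s)]
  2: a→3  b→4  [2 exit(s)]
  3: b→1  tau→2  [2 exit(s)]
  4: a→1  [1 exit(s)]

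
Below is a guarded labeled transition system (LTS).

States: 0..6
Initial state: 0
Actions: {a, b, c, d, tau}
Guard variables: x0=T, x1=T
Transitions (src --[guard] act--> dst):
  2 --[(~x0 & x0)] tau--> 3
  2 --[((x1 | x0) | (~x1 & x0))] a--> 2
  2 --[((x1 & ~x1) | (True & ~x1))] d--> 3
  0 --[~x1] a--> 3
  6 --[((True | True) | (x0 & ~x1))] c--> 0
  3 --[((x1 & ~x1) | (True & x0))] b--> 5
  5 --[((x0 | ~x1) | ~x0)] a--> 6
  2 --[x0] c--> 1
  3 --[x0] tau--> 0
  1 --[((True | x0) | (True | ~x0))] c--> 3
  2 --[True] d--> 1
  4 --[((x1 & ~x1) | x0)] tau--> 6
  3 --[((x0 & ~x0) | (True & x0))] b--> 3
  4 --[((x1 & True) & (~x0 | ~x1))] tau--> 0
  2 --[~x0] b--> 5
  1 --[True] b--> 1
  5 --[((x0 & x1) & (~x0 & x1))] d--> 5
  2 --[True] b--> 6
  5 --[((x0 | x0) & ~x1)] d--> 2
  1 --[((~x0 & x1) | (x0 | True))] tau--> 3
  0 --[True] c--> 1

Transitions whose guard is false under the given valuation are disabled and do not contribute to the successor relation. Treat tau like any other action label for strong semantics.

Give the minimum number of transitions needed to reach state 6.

Answer: 4

Analysis:
Breadth-first toward 6:
  depth 0: {0}
  depth 1: {1}
  depth 2: {3}
  depth 3: {5}
  depth 4: {6}
6 enters at depth 4; path c·c·b·a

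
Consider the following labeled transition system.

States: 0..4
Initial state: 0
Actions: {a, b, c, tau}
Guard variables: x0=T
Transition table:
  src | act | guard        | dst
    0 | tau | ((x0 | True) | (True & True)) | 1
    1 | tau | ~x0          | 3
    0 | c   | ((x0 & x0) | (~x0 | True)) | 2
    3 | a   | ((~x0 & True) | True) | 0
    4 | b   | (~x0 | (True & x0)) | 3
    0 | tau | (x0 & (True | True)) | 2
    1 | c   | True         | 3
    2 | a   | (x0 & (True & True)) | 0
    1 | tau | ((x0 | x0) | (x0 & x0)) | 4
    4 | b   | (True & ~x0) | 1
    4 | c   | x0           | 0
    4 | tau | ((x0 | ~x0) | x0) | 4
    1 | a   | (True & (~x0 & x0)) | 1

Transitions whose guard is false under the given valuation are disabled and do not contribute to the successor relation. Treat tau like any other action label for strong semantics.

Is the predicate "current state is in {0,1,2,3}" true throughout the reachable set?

Answer: INVARIANT VIOLATED at state 4

Trace:
Allowed set {0,1,2,3}
Reach set: {0,1,2,3,4}
  0: ✓
  1: ✓
  2: ✓
  3: ✓
  4: ✗ unsafe
witness against invariant: tau·tau → 4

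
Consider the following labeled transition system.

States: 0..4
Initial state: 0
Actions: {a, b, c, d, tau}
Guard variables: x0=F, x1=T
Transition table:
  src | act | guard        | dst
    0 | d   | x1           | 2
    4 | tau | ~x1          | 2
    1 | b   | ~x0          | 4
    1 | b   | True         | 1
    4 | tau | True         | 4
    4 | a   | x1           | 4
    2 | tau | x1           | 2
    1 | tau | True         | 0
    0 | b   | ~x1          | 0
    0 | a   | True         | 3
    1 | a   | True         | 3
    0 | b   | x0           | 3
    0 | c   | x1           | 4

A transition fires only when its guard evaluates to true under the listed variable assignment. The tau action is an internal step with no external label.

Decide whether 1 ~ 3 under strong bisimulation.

Compute ~ classes (split until stable):
  P[0] = {{0,1,2,3,4}}
  P[1] = {{0},{1},{2},{3},{4}}
stable after 2 split(s): 5 block(s)
class of 1: {1}; class of 3: {3}

Answer: NOT BISIMILAR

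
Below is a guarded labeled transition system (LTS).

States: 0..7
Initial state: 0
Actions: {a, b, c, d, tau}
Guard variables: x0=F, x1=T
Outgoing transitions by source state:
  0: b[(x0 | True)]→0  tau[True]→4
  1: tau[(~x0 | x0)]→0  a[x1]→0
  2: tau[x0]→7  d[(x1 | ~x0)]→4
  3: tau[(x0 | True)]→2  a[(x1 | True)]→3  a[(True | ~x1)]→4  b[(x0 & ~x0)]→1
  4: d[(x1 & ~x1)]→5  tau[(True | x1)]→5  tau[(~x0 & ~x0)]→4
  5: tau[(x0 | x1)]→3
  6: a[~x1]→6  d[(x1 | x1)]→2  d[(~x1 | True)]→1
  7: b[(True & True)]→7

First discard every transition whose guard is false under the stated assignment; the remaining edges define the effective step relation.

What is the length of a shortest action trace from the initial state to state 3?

Answer: 3

Working:
Layered search for 3:
  Layer 0: {0}
  Layer 1: {4}
  Layer 2: {5}
  Layer 3: {3}
depth(3)=3, e.g. tau·tau·tau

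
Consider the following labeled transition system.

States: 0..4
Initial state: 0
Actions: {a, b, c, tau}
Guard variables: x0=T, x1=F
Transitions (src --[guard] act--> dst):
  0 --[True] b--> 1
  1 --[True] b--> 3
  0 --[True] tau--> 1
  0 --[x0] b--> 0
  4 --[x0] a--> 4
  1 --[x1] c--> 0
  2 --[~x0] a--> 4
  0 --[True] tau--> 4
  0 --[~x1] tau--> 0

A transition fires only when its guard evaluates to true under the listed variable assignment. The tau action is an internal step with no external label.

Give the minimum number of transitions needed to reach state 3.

Breadth-first toward 3:
  L0 = {0}
  L1 = {1,4}
  L2 = {3}
3 enters at depth 2; path b·b

Answer: 2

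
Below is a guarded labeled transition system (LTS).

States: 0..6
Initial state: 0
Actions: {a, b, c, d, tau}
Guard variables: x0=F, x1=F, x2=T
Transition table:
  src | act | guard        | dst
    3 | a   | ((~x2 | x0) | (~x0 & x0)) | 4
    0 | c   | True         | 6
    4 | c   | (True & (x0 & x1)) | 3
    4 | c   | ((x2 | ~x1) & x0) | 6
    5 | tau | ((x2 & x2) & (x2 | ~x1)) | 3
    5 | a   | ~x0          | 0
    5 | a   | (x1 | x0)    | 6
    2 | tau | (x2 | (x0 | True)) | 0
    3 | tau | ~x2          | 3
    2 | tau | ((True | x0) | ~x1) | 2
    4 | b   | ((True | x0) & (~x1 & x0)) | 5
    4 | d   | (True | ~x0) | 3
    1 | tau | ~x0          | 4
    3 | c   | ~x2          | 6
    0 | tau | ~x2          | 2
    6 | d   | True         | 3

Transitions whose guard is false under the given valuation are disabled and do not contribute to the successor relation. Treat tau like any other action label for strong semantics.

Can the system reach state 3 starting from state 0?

Guard filter leaves 8 enabled edge(s).
depth 0: {0}
depth 1: {6}  now seen {0,6}
depth 2: {3}  now seen {0,3,6}
R = {0,3,6}
Path to 3: c·d

Answer: REACHABLE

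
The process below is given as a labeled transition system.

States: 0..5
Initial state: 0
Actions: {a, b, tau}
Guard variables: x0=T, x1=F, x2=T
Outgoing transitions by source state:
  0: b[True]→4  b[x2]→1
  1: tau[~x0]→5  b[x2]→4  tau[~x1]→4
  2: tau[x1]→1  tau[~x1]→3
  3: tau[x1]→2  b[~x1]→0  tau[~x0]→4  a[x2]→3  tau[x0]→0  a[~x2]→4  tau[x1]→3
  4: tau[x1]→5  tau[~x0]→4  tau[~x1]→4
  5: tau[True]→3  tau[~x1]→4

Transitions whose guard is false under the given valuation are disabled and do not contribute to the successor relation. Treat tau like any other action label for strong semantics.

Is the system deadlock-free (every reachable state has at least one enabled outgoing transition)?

Answer: DEADLOCK-FREE

Analysis:
Reachable = {0,1,4}
  0: b→1  b→4  [2 exit(s)]
  1: b→4  tau→4  [2 exit(s)]
  4: tau→4  [1 exit(s)]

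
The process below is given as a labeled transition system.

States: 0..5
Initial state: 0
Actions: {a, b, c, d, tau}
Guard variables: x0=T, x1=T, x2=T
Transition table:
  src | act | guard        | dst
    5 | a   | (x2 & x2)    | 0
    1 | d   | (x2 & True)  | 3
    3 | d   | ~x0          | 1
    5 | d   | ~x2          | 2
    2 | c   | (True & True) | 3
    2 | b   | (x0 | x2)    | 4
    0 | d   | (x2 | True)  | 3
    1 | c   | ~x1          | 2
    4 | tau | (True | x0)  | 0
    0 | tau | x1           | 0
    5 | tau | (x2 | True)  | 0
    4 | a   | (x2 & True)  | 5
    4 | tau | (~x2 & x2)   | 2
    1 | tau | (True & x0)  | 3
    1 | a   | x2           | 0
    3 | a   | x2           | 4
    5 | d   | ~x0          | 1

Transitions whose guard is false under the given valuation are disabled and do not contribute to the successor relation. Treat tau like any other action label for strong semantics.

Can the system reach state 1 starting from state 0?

After dropping false guards: 12 live edges.
depth 0: {0}
depth 1: {3}  total {0,3}
depth 2: {4}  total {0,3,4}
depth 3: {5}  total {0,3,4,5}
Reach set: {0,3,4,5}

Answer: UNREACHABLE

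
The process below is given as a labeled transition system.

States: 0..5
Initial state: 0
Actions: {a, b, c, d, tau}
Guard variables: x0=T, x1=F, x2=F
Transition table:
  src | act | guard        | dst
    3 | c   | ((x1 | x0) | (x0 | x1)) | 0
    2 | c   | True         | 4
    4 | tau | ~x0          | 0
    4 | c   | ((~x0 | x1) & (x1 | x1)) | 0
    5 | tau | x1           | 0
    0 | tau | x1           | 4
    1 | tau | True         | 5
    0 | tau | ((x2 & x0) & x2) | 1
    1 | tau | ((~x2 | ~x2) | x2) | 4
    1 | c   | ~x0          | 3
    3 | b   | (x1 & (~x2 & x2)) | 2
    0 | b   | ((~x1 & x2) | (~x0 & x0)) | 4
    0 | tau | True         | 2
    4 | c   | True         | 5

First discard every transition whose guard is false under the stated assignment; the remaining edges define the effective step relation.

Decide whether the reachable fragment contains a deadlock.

Reachable = {0,2,4,5}
  0: tau→2  [1 exit(s)]
  2: c→4  [1 exit(s)]
  4: c→5  [1 exit(s)]
  5: ∅  [deadlock]
Path to 5: tau·c·c

Answer: DEADLOCK at state 5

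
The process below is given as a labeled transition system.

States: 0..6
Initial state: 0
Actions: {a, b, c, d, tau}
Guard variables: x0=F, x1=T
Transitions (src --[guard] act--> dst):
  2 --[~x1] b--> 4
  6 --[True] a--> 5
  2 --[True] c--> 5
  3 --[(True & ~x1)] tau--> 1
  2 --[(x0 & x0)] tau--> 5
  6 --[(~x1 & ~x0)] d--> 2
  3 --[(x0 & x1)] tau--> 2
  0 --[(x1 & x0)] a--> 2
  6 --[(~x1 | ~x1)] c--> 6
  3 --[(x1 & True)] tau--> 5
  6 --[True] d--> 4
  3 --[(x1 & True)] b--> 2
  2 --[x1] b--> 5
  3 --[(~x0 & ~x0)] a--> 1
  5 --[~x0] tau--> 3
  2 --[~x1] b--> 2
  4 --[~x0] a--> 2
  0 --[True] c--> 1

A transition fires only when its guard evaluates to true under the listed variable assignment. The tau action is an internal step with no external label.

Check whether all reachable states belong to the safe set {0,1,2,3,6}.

Answer: INVARIANT HOLDS

Trace:
Safe = {0,1,2,3,6}
Reachable = {0,1}
  0: ✓
  1: ✓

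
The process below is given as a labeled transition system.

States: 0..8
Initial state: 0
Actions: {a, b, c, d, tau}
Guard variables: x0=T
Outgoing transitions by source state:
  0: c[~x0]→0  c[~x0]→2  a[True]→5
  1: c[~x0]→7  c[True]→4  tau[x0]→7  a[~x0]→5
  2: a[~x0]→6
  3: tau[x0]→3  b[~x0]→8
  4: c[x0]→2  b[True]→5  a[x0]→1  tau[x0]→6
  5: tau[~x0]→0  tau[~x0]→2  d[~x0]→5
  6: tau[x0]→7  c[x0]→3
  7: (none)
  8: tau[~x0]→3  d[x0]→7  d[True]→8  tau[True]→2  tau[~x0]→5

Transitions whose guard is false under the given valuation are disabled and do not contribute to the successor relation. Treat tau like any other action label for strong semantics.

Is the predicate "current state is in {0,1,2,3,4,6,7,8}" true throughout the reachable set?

Inv-set: {0,1,2,3,4,6,7,8}
R = {0,5}
  0: ok
  5: VIOLATES
counterexample path to 5: a

Answer: INVARIANT VIOLATED at state 5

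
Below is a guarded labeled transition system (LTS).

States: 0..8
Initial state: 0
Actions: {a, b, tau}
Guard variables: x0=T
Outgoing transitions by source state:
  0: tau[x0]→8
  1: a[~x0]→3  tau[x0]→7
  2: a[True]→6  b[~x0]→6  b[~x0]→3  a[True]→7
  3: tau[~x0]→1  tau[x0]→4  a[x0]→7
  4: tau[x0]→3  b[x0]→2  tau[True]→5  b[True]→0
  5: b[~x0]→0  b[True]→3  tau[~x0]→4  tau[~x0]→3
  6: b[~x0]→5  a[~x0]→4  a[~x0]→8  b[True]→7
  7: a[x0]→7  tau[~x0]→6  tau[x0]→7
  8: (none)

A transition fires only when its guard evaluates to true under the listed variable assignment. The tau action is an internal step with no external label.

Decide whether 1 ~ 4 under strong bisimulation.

Answer: NOT BISIMILAR

Trace:
Bisimulation quotient by refinement:
  π0 = {{0,1,2,3,4,5,6,7,8}}
  π1 = {{0,1},{2},{3,7},{4},{5,6},{8}}
  π2 = {{0},{1},{2},{3},{4},{5,6},{7},{8}}
  π3 = {{0},{1},{2},{3},{4},{5},{6},{7},{8}}
stable after 4 split(s): 9 block(s)
class of 1: {1}; class of 4: {4}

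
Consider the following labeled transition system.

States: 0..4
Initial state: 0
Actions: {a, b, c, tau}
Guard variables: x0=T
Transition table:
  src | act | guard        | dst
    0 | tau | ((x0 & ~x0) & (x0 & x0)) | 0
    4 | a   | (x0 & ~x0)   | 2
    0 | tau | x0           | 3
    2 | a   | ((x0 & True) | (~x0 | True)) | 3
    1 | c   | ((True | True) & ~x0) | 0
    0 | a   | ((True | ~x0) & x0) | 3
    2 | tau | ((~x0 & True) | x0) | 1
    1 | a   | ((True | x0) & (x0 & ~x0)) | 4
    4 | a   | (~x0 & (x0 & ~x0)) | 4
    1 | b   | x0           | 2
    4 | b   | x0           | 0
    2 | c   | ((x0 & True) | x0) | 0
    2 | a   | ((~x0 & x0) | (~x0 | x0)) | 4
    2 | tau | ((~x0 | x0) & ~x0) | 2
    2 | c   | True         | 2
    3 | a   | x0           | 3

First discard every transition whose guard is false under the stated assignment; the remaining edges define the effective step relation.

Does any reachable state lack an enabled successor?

R = {0,3}
  0: a→3  tau→3  [2 exit(s)]
  3: a→3  [1 exit(s)]

Answer: DEADLOCK-FREE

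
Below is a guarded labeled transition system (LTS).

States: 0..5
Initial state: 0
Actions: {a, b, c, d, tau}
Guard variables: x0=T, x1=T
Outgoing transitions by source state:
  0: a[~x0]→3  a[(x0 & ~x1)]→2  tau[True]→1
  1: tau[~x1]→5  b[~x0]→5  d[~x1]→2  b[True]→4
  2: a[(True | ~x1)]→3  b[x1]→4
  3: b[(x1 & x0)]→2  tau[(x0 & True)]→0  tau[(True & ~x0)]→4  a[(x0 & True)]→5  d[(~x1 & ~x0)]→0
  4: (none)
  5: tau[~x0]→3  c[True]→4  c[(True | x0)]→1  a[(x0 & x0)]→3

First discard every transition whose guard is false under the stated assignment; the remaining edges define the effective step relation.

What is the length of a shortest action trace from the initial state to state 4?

BFS to 4:
  L0 = {0}
  L1 = {1}
  L2 = {4}
first hit 4 at d=2 via tau·b

Answer: 2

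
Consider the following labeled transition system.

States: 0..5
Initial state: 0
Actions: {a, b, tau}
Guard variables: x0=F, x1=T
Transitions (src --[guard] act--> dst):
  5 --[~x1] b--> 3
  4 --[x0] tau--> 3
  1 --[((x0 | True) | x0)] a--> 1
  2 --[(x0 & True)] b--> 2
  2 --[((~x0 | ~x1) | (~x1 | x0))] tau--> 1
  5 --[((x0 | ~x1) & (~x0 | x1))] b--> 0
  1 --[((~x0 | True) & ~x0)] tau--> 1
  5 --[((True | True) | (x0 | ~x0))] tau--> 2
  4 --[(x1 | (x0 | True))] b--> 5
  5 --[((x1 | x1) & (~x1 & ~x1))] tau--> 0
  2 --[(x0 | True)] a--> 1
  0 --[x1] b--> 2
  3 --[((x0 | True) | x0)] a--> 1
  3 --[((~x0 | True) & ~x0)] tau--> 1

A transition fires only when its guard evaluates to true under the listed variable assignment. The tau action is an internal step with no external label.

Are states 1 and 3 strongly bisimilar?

Answer: BISIMILAR

Working:
Compute ~ classes (split until stable):
  π0 = {{0,1,2,3,4,5}}
  π1 = {{0,4},{1,2,3},{5}}
  π2 = {{0},{1,2,3},{4},{5}}
stable after 3 split(s): 4 block(s)
[1]={1,2,3}  [3]={1,2,3}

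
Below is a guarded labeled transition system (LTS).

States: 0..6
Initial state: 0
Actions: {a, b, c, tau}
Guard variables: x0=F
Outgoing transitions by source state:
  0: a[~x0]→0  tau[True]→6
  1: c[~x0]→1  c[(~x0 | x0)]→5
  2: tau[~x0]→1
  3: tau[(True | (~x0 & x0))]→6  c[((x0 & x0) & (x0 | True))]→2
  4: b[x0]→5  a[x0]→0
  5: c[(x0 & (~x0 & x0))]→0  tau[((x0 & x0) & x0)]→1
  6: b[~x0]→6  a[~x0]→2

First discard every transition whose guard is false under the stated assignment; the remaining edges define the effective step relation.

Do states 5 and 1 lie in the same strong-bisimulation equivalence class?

Bisimulation quotient by refinement:
  P[0] = {{0,1,2,3,4,5,6}}
  P[1] = {{0},{1},{2,3},{4,5},{6}}
  P[2] = {{0},{1},{2},{3},{4,5},{6}}
stable after 3 split(s): 6 block(s)
class of 5: {4,5}; class of 1: {1}

Answer: NOT BISIMILAR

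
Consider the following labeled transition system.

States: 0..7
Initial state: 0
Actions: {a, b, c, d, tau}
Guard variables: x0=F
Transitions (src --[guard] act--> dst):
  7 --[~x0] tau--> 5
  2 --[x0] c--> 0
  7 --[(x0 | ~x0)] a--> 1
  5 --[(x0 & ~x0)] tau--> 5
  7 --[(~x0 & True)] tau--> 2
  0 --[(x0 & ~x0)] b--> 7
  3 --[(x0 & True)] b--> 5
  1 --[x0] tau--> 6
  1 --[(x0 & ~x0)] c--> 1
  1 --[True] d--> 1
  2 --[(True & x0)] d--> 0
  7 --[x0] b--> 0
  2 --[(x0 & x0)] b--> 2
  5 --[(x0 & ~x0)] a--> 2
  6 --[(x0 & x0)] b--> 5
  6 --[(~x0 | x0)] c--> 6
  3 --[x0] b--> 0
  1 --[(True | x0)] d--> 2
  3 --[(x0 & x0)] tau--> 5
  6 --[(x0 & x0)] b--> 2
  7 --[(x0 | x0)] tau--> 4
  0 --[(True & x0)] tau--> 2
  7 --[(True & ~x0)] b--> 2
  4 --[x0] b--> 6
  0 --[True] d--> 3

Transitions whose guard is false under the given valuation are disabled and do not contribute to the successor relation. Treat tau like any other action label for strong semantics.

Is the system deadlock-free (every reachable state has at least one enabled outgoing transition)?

R = {0,3}
  0: d→3  [deg 1]
  3: ∅  [no exit]
trace reaching 3: d

Answer: DEADLOCK at state 3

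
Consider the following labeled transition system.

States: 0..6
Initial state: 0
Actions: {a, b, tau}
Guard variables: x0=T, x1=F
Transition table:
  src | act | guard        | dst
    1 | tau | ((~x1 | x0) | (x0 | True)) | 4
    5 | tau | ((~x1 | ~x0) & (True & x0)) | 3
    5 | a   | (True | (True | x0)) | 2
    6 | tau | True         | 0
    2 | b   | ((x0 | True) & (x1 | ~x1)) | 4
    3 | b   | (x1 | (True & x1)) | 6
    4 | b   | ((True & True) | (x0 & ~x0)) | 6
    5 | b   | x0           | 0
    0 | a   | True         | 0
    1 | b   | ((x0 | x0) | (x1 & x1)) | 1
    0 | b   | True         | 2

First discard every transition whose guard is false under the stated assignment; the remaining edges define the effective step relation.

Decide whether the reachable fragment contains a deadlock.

Answer: DEADLOCK-FREE

Analysis:
Reachable = {0,2,4,6}
  0: a→0  b→2  [2 exit(s)]
  2: b→4  [1 exit(s)]
  4: b→6  [1 exit(s)]
  6: tau→0  [1 exit(s)]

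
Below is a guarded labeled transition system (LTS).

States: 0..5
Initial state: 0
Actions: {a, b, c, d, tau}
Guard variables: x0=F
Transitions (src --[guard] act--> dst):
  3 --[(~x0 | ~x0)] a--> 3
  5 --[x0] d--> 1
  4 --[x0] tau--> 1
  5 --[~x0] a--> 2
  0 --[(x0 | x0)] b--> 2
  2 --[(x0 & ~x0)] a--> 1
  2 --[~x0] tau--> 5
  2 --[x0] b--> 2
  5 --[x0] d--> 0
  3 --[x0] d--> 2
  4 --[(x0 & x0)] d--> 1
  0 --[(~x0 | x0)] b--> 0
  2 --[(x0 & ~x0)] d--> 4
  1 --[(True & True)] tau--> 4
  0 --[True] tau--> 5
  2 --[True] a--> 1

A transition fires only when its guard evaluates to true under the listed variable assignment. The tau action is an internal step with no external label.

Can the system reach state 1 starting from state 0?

7 transition(s) survive guard evaluation.
L0 = {0}
L1 = {5}  now seen {0,5}
L2 = {2}  now seen {0,2,5}
L3 = {1}  now seen {0,1,2,5}
L4 = {4}  now seen {0,1,2,4,5}
R = {0,1,2,4,5}
Path to 1: tau·a·a

Answer: REACHABLE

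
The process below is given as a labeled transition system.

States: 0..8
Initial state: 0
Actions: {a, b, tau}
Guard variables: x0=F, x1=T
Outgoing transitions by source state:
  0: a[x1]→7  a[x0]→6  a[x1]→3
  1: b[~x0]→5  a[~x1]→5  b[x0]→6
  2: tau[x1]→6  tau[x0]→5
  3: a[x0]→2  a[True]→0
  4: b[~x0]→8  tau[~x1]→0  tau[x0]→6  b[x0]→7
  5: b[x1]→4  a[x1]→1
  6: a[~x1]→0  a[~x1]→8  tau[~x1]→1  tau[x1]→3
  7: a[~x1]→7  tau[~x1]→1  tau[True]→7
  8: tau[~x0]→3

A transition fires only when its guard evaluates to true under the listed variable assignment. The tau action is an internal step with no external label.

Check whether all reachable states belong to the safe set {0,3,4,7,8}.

Allowed set {0,3,4,7,8}
Reach set: {0,3,7}
  0: safe
  3: safe
  7: safe

Answer: INVARIANT HOLDS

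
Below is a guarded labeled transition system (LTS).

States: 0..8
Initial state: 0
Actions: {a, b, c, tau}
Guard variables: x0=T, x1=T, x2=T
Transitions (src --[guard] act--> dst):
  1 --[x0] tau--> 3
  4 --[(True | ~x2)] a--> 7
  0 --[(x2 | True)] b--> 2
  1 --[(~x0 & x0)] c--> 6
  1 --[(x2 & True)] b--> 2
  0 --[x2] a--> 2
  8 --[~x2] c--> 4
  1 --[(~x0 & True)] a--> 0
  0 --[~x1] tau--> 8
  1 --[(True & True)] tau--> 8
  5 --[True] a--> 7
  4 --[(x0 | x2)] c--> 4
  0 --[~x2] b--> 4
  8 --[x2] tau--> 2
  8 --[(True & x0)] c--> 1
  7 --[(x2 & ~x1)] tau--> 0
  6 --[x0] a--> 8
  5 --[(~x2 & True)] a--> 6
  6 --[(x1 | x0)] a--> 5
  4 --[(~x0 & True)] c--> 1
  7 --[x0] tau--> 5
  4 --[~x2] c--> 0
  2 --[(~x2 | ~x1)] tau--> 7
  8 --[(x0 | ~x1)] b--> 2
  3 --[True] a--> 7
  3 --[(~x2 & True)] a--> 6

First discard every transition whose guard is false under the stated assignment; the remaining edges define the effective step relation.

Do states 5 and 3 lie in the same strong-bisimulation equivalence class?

Compute ~ classes (split until stable):
  P[0] = {{0,1,2,3,4,5,6,7,8}}
  P[1] = {{0},{1},{2},{3,5,6},{4},{7},{8}}
  P[2] = {{0},{1},{2},{3,5},{4},{6},{7},{8}}
stable after 3 split(s): 8 block(s)
class of 5: {3,5}; class of 3: {3,5}

Answer: BISIMILAR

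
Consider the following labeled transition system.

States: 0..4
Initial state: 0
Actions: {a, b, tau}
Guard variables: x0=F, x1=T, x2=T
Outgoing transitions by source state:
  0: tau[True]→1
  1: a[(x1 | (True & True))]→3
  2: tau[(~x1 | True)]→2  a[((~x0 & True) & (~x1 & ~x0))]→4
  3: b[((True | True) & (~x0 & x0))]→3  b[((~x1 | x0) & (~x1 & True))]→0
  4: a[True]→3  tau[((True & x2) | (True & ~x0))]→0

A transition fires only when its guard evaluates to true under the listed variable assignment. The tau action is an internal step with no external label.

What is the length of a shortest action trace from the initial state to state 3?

Layered search for 3:
  depth 0: {0}
  depth 1: {1}
  depth 2: {3}
depth(3)=2, e.g. tau·a

Answer: 2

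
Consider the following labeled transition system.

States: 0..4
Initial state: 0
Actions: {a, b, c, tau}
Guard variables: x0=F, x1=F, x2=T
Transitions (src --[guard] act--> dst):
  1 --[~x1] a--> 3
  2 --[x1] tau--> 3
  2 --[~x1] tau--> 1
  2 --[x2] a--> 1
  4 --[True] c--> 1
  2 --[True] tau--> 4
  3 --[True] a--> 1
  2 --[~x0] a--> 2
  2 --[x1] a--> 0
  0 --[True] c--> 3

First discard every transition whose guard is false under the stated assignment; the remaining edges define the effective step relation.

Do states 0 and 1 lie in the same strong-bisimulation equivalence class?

Bisimulation quotient by refinement:
  π0 = {{0,1,2,3,4}}
  π1 = {{0,4},{1,3},{2}}
stable after 2 split(s): 3 block(s)
0∈{0,4}, 1∈{1,3}

Answer: NOT BISIMILAR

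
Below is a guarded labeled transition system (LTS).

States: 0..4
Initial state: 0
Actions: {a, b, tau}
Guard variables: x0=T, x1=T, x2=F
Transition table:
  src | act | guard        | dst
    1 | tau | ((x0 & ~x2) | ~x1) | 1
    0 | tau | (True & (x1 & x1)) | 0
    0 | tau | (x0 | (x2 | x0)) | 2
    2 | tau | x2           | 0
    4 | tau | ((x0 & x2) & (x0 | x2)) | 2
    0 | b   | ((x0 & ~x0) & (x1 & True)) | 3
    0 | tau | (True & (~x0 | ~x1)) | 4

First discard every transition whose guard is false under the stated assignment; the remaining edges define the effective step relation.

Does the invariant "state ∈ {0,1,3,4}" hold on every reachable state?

Inv-set: {0,1,3,4}
R = {0,2}
  0: ✓
  2: VIOLATES
witness against invariant: tau → 2

Answer: INVARIANT VIOLATED at state 2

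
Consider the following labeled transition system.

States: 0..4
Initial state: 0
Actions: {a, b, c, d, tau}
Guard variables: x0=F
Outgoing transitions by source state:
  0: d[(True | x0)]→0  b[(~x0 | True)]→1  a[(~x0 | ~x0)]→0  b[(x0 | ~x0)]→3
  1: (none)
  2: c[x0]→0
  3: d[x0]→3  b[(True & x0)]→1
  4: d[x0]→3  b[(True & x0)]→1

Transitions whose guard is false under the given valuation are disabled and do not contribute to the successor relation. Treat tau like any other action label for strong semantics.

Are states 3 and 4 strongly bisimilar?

Answer: BISIMILAR

Trace:
Refine partition for ~:
  round 0: {{0,1,2,3,4}}
  round 1: {{0},{1,2,3,4}}
Fixed point at round 2; 2 class(es).
3∈{1,2,3,4}, 4∈{1,2,3,4}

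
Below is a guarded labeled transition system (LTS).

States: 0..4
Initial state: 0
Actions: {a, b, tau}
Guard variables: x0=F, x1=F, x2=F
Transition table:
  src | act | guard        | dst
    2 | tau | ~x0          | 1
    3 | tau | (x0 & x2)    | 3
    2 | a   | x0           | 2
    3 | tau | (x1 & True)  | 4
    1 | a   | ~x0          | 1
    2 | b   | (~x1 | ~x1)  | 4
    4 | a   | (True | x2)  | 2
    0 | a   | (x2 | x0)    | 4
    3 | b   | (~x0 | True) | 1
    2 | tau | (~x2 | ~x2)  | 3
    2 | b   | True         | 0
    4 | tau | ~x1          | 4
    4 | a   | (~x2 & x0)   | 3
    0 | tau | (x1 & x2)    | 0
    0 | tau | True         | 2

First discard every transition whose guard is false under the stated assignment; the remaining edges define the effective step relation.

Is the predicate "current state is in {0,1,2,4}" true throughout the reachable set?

Answer: INVARIANT VIOLATED at state 3

Trace:
Safe = {0,1,2,4}
R = {0,1,2,3,4}
  0: safe
  1: safe
  2: safe
  3: outside
  4: safe
reach 3 via tau·tau — violates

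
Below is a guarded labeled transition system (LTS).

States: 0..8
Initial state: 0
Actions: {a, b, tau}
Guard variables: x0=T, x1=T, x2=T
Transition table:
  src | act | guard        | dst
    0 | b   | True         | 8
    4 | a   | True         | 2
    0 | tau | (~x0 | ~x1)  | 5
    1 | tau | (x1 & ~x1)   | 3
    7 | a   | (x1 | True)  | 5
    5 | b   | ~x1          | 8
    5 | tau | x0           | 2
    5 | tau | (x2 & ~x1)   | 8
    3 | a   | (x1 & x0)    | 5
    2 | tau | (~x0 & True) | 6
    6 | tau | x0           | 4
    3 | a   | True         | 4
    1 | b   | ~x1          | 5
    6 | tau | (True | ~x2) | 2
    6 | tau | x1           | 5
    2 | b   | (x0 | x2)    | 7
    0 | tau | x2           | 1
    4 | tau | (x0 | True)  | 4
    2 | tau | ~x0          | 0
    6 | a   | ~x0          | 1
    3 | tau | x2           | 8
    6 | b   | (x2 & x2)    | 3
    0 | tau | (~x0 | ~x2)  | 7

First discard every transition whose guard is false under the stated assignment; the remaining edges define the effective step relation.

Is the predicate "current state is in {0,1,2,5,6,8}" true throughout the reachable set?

Answer: INVARIANT HOLDS

Working:
Inv-set: {0,1,2,5,6,8}
Reach set: {0,1,8}
  0: ✓
  1: ✓
  8: ✓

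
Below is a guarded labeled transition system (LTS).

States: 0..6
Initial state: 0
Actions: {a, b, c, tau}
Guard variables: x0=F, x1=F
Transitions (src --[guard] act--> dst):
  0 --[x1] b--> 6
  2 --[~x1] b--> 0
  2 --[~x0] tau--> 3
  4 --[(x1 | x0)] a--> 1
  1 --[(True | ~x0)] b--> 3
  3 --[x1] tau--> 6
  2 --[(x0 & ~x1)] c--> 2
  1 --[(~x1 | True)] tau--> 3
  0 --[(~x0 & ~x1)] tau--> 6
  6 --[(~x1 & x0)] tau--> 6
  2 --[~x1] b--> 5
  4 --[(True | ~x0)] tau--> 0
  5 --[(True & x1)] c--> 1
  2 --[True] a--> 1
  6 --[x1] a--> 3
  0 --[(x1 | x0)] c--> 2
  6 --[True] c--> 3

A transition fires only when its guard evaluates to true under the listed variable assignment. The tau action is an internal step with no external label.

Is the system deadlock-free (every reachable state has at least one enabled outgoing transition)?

Answer: DEADLOCK at state 3

Analysis:
Reach set: {0,3,6}
  0: tau→6  [deg 1]
  3: ∅  [no exit]
  6: c→3  [deg 1]
trace reaching 3: tau·c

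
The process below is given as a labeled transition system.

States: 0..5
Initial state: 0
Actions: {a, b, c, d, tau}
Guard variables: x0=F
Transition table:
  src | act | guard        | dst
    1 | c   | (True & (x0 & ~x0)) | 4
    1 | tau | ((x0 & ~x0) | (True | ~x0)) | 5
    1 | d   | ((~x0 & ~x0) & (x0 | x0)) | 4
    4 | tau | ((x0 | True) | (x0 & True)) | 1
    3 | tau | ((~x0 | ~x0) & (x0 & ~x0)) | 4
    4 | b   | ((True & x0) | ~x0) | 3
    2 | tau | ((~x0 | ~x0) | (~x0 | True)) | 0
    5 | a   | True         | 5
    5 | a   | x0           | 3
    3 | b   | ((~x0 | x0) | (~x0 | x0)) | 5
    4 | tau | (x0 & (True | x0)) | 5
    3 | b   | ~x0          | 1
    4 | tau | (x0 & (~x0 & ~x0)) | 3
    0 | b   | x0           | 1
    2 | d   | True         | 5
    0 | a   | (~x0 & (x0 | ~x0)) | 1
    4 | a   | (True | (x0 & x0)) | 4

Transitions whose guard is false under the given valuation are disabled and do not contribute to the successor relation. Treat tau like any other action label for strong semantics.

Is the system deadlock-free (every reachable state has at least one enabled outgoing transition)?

Reachable = {0,1,5}
  0: a→1  [deg 1]
  1: tau→5  [deg 1]
  5: a→5  [deg 1]

Answer: DEADLOCK-FREE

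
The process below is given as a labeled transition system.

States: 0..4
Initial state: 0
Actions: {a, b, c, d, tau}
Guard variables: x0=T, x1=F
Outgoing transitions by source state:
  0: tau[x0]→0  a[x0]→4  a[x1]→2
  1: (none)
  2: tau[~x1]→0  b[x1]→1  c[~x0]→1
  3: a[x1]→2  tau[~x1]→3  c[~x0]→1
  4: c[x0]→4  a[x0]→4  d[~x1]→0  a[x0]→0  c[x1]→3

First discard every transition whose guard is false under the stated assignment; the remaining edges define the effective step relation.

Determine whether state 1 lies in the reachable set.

Answer: UNREACHABLE

Analysis:
After dropping false guards: 8 live edges.
depth 0: {0}
depth 1: {4}  cumulative {0,4}
R = {0,4}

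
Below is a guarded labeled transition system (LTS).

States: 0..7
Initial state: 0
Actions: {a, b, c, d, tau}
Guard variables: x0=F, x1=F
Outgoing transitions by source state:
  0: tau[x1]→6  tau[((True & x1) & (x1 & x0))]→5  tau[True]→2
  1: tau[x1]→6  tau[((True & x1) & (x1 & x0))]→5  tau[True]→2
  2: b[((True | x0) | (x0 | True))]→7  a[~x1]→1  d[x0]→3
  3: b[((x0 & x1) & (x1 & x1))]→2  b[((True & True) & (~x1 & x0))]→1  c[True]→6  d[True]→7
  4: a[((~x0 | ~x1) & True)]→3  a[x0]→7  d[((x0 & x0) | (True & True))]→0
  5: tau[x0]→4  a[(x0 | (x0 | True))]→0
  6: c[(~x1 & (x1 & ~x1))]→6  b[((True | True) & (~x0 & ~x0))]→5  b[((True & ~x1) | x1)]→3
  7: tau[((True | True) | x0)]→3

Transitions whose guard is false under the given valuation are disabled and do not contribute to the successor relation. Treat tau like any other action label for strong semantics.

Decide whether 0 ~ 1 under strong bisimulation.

Compute ~ classes (split until stable):
  P[0] = {{0,1,2,3,4,5,6,7}}
  P[1] = {{0,1,7},{2},{3},{4},{5},{6}}
  P[2] = {{0,1},{2},{3},{4},{5},{6},{7}}
7 equivalence class(es) (converged in 3)
[0]={0,1}  [1]={0,1}

Answer: BISIMILAR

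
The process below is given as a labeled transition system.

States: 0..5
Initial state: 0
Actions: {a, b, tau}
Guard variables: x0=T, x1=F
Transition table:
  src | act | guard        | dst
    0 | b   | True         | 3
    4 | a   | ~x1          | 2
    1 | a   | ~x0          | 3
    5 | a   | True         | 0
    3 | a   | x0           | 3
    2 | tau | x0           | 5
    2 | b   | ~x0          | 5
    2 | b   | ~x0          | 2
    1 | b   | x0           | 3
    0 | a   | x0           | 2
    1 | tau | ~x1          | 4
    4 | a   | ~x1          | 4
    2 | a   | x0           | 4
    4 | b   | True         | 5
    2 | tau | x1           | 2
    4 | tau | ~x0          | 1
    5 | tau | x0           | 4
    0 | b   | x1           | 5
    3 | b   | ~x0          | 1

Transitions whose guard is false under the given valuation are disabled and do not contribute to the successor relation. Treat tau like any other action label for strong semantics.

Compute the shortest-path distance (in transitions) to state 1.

Breadth-first toward 1:
  L0 = {0}
  L1 = {2,3}
  L2 = {4,5}
1 never appears.

Answer: UNREACHABLE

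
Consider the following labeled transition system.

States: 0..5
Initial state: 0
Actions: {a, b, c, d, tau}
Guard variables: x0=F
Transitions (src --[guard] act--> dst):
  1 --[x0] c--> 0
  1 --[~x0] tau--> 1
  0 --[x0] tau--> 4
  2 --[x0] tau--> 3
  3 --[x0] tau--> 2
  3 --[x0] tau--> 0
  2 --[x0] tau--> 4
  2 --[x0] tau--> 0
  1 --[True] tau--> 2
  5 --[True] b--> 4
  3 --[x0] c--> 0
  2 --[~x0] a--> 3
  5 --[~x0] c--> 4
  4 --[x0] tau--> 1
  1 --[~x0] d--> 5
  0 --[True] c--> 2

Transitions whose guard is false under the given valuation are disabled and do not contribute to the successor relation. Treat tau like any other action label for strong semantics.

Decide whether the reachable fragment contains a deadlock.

R = {0,2,3}
  0: c→2  [deg 1]
  2: a→3  [deg 1]
  3: ∅  [STUCK]
witness 3: c·a

Answer: DEADLOCK at state 3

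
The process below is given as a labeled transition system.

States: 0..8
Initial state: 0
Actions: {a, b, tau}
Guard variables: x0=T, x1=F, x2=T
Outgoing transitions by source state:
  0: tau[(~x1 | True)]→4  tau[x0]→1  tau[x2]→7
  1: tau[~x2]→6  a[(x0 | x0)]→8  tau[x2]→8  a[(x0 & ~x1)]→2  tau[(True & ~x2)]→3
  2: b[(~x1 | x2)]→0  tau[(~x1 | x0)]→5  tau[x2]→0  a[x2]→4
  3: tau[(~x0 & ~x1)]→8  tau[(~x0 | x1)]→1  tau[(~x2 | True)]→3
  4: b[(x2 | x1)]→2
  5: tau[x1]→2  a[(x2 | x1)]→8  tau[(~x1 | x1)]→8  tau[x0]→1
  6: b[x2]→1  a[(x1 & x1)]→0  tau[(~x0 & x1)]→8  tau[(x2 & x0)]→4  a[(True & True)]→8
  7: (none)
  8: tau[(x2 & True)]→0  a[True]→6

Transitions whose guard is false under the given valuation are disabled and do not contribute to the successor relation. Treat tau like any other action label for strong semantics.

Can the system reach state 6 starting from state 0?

Guard filter leaves 20 enabled edge(s).
depth 0: {0}
depth 1: {1,4,7}  now seen {0,1,4,7}
depth 2: {2,8}  now seen {0,1,2,4,7,8}
depth 3: {5,6}  now seen {0,1,2,4,5,6,7,8}
Reach set: {0,1,2,4,5,6,7,8}
trace reaching 6: tau·a·a

Answer: REACHABLE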